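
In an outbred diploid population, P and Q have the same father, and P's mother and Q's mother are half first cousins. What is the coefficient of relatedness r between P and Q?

Relatedness sums over independent paths through distinct common ancestors.
P and Q are related in two ways: half-sibs through their shared father (r = 1/4) and half second cousins through their mothers (r = 1/64).
r = 1/4 + 1/64 = 17/64 = 0.265625.

0.265625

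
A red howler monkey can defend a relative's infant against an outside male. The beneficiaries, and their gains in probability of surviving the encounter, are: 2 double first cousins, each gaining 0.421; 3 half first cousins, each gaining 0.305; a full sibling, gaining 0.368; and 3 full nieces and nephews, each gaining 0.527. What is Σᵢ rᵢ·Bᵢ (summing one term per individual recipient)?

r to a double first cousin = 1/4 (double first cousins share both grandparent pairs — four paths of length 4: r = 4·(1/2)^4 = 1/4).
r to a half first cousin = 1/16 (half first cousins share one grandparent — one path of length 4: r = (1/2)^4 = 1/16).
r to a full sibling = 0.5 (full sibs share both parents — two paths of length 2: r = 2·(1/2)^2 = 1/2).
r to a full niece or nephew = 0.25 (full aunt/uncle↔niece/nephew: two paths of length 3 through the shared grandparent pair: r = 2·(1/2)^3 = 1/4).
Summing one r·B term per recipient: 2·0.25·0.421 + 3·0.0625·0.305 + 1·0.5·0.368 + 3·0.25·0.527 = 0.8469375.

0.8469375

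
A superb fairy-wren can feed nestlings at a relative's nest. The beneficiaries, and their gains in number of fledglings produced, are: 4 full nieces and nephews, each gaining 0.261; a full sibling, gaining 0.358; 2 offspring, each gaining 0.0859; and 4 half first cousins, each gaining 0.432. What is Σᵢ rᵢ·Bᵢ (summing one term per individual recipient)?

r to a full niece or nephew = 0.25 (full aunt/uncle↔niece/nephew: two paths of length 3 through the shared grandparent pair: r = 2·(1/2)^3 = 1/4).
r to a full sibling = 1/2 (full sibs share both parents — two paths of length 2: r = 2·(1/2)^2 = 1/2).
r to an offspring = 0.5 (one parent–offspring link: r = (1/2)^1 = 1/2).
r to a half first cousin = 0.0625 (half first cousins share one grandparent — one path of length 4: r = (1/2)^4 = 1/16).
Summing one r·B term per recipient: 4·0.25·0.261 + 1·0.5·0.358 + 2·0.5·0.0859 + 4·0.0625·0.432 = 0.6339.

0.6339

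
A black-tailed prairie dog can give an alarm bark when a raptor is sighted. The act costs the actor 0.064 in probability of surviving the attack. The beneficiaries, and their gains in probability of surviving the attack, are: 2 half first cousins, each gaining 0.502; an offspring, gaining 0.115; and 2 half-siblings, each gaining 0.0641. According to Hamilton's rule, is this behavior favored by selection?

Hamilton's rule: the trait is favored when the sum of r·B over every recipient exceeds the actor's cost C.
r to a half first cousin = 0.0625 (half first cousins share one grandparent — one path of length 4: r = (1/2)^4 = 1/16).
r to an offspring = 0.5 (one parent–offspring link: r = (1/2)^1 = 1/2).
r to a half-sibling = 1/4 (half-sibs share one parent — one path of length 2: r = (1/2)^2 = 1/4).
Summing one r·B term per recipient: 2·0.0625·0.502 + 1·0.5·0.115 + 2·0.25·0.0641 = 0.1523.
0.1523 > 0.064: the indirect benefit exceeds the cost.

Yes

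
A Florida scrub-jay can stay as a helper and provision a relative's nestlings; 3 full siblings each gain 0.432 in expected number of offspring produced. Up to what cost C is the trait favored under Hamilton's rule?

0.648

r to a full sibling = 1/2 (full sibs share both parents — two paths of length 2: r = 2·(1/2)^2 = 1/2).
Hamilton's rule: n·r·B > C, so the trait is favored while C < n·r·B = 3·0.5·0.432 = 0.648.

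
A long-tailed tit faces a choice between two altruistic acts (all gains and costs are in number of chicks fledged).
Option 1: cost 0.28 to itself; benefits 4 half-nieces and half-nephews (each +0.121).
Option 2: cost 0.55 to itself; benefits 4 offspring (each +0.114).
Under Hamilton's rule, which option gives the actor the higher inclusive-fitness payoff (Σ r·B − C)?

Option 1: r to a half-niece or half-nephew = 0.125.
Option 1: Σ r·B − C = (4·0.125·0.121) − 0.28 = -0.2195.
Option 2: r to an offspring = 0.5.
Option 2: Σ r·B − C = (4·0.5·0.114) − 0.55 = -0.322.
Option 1 has the higher net inclusive-fitness payoff.

Option 1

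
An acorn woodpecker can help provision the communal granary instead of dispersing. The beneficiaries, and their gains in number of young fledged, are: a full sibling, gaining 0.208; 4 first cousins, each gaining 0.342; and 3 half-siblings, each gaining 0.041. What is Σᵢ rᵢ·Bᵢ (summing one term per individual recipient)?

r to a full sibling = 0.5 (full sibs share both parents — two paths of length 2: r = 2·(1/2)^2 = 1/2).
r to a first cousin = 0.125 (first cousins share one grandparent pair — two paths of length 4: r = 2·(1/2)^4 = 1/8).
r to a half-sibling = 0.25 (half-sibs share one parent — one path of length 2: r = (1/2)^2 = 1/4).
Summing one r·B term per recipient: 1·0.5·0.208 + 4·0.125·0.342 + 3·0.25·0.041 = 0.30575.

0.30575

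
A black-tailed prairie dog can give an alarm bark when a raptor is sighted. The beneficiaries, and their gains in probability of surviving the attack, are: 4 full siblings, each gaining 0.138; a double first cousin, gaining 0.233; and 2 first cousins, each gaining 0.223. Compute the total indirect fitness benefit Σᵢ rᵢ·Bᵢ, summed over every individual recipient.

r to a full sibling = 0.5 (full sibs share both parents — two paths of length 2: r = 2·(1/2)^2 = 1/2).
r to a double first cousin = 1/4 (double first cousins share both grandparent pairs — four paths of length 4: r = 4·(1/2)^4 = 1/4).
r to a first cousin = 1/8 (first cousins share one grandparent pair — two paths of length 4: r = 2·(1/2)^4 = 1/8).
Summing one r·B term per recipient: 4·0.5·0.138 + 1·0.25·0.233 + 2·0.125·0.223 = 0.39.

0.39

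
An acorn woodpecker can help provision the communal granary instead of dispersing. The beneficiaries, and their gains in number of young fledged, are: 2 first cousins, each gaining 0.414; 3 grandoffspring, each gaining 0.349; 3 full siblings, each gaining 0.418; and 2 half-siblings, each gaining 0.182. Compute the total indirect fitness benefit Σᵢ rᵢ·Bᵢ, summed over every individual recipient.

1.08325

r to a first cousin = 1/8 (first cousins share one grandparent pair — two paths of length 4: r = 2·(1/2)^4 = 1/8).
r to a grandoffspring = 1/4 (two parent–offspring links: r = (1/2)^2 = 1/4).
r to a full sibling = 1/2 (full sibs share both parents — two paths of length 2: r = 2·(1/2)^2 = 1/2).
r to a half-sibling = 0.25 (half-sibs share one parent — one path of length 2: r = (1/2)^2 = 1/4).
Summing one r·B term per recipient: 2·0.125·0.414 + 3·0.25·0.349 + 3·0.5·0.418 + 2·0.25·0.182 = 1.08325.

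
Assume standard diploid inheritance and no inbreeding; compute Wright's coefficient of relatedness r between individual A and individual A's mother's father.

0.25

Each parent–offspring link contributes a factor of 1/2, and independent paths through distinct common ancestors add.
Two parent–offspring links: r = (1/2)^2 = 1/4.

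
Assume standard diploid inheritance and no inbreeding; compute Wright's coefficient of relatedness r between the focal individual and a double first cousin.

Double first cousins share both grandparent pairs — four paths of length 4: r = 4·(1/2)^4 = 1/4.

0.25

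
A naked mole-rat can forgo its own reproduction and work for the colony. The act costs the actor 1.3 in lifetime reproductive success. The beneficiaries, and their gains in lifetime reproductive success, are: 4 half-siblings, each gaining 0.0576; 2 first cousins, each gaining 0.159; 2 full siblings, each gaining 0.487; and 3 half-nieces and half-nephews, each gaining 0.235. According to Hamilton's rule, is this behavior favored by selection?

Hamilton's rule: the trait is favored when the sum of r·B over every recipient exceeds the actor's cost C.
r to a half-sibling = 1/4 (half-sibs share one parent — one path of length 2: r = (1/2)^2 = 1/4).
r to a first cousin = 0.125 (first cousins share one grandparent pair — two paths of length 4: r = 2·(1/2)^4 = 1/8).
r to a full sibling = 0.5 (full sibs share both parents — two paths of length 2: r = 2·(1/2)^2 = 1/2).
r to a half-niece or half-nephew = 0.125 (half-aunt/uncle↔niece/nephew: one path of length 3: r = (1/2)^3 = 1/8).
Summing one r·B term per recipient: 4·0.25·0.0576 + 2·0.125·0.159 + 2·0.5·0.487 + 3·0.125·0.235 = 0.672475.
0.672475 < 1.3: the indirect benefit is less than the cost.

No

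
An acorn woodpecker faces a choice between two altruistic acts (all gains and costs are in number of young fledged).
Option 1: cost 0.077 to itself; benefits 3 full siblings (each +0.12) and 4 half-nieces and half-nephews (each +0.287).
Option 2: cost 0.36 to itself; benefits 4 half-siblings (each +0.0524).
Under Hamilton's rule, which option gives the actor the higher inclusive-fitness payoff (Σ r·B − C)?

Option 1

Option 1: r to a full sibling = 0.5.
Option 1: r to a half-niece or half-nephew = 0.125.
Option 1: Σ r·B − C = (3·0.5·0.12 + 4·0.125·0.287) − 0.077 = 0.2465.
Option 2: r to a half-sibling = 0.25.
Option 2: Σ r·B − C = (4·0.25·0.0524) − 0.36 = -0.3076.
Option 1 has the higher net inclusive-fitness payoff.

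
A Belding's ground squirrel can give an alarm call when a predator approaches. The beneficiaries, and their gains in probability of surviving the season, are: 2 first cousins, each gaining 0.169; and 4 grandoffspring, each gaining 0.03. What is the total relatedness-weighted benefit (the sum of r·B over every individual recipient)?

r to a first cousin = 1/8 (first cousins share one grandparent pair — two paths of length 4: r = 2·(1/2)^4 = 1/8).
r to a grandoffspring = 0.25 (two parent–offspring links: r = (1/2)^2 = 1/4).
Summing one r·B term per recipient: 2·0.125·0.169 + 4·0.25·0.03 = 0.07225.

0.07225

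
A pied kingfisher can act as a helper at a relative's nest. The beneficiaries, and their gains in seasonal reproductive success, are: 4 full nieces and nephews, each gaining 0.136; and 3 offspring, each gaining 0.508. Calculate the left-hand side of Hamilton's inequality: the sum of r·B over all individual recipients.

0.898

r to a full niece or nephew = 0.25 (full aunt/uncle↔niece/nephew: two paths of length 3 through the shared grandparent pair: r = 2·(1/2)^3 = 1/4).
r to an offspring = 1/2 (one parent–offspring link: r = (1/2)^1 = 1/2).
Summing one r·B term per recipient: 4·0.25·0.136 + 3·0.5·0.508 = 0.898.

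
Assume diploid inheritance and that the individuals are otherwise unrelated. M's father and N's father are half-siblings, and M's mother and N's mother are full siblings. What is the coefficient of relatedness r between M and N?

Independent pedigree routes through distinct common ancestors add.
M and N are related in two ways: half first cousins through their fathers (r = 1/16) and first cousins through their mothers (r = 1/8).
r = 1/16 + 1/8 = 3/16 = 0.1875.

0.1875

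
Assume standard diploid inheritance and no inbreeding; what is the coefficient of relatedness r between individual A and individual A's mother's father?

0.25

Each parent–offspring link contributes a factor of 1/2, and independent paths through distinct common ancestors add.
Two parent–offspring links: r = (1/2)^2 = 1/4.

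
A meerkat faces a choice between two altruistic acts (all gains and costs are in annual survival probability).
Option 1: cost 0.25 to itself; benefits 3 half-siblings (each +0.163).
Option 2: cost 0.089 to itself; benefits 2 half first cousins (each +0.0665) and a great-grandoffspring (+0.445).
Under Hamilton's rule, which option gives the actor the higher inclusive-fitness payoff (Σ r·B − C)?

Option 1: r to a half-sibling = 0.25.
Option 1: Σ r·B − C = (3·0.25·0.163) − 0.25 = -0.12775.
Option 2: r to a half first cousin = 0.0625.
Option 2: r to a great-grandoffspring = 0.125.
Option 2: Σ r·B − C = (2·0.0625·0.0665 + 1·0.125·0.445) − 0.089 = -0.0250625.
Option 2 has the higher net inclusive-fitness payoff.

Option 2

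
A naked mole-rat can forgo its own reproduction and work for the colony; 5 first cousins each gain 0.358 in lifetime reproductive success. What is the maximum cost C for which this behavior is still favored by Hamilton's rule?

r to a first cousin = 0.125 (first cousins share one grandparent pair — two paths of length 4: r = 2·(1/2)^4 = 1/8).
Hamilton's rule: n·r·B > C, so the trait is favored while C < n·r·B = 5·0.125·0.358 = 0.22375.

0.22375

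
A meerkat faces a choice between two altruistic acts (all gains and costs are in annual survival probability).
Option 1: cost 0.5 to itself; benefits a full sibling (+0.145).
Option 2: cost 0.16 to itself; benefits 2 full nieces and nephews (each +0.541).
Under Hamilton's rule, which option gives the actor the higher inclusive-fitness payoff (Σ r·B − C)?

Option 2

Option 1: r to a full sibling = 0.5.
Option 1: Σ r·B − C = (1·0.5·0.145) − 0.5 = -0.4275.
Option 2: r to a full niece or nephew = 0.25.
Option 2: Σ r·B − C = (2·0.25·0.541) − 0.16 = 0.1105.
Option 2 has the higher net inclusive-fitness payoff.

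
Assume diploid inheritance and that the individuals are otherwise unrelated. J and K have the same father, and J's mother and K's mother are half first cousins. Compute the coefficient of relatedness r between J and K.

Independent pedigree routes through distinct common ancestors add.
J and K are related in two ways: half-sibs through their shared father (r = 1/4) and half second cousins through their mothers (r = 1/64).
r = 1/4 + 1/64 = 17/64 = 0.265625.

0.265625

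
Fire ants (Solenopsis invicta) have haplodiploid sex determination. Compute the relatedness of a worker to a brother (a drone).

Her haploid brother carries none of their father's genes and a random half of their mother's genome; that half matches the maternal half of her own genome with probability 1/2: r = 1/2 · 1/2 = 1/4.

0.25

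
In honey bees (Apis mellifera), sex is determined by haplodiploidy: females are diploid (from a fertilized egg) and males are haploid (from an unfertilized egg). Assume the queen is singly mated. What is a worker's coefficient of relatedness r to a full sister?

0.75

Haplodiploid full sisters inherit their father's entire haploid genome identically (contributing 1/2) and on average half of their mother's contribution (1/2 · 1/2 = 1/4); r = 1/2 + 1/4 = 3/4.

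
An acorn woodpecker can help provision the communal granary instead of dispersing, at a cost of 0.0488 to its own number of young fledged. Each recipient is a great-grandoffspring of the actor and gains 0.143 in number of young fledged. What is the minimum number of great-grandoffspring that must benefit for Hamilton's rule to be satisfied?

r to a great-grandoffspring = 1/8 (three parent–offspring links: r = (1/2)^3 = 1/8).
Hamilton's rule: n·r·B > C  ⇒  n > C/(r·B) = 0.0488/(0.125·0.143) = 2.73.
The smallest integer exceeding 2.73 is 3.

3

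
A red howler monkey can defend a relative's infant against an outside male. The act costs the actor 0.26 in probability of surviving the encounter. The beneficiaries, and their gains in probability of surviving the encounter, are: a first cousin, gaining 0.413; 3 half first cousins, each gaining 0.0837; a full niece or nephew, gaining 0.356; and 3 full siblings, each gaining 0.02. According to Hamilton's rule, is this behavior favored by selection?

Hamilton's rule: the trait is favored when the sum of r·B over every recipient exceeds the actor's cost C.
r to a first cousin = 1/8 (first cousins share one grandparent pair — two paths of length 4: r = 2·(1/2)^4 = 1/8).
r to a half first cousin = 0.0625 (half first cousins share one grandparent — one path of length 4: r = (1/2)^4 = 1/16).
r to a full niece or nephew = 1/4 (full aunt/uncle↔niece/nephew: two paths of length 3 through the shared grandparent pair: r = 2·(1/2)^3 = 1/4).
r to a full sibling = 0.5 (full sibs share both parents — two paths of length 2: r = 2·(1/2)^2 = 1/2).
Summing one r·B term per recipient: 1·0.125·0.413 + 3·0.0625·0.0837 + 1·0.25·0.356 + 3·0.5·0.02 = 0.18631875.
0.18631875 < 0.26: the indirect benefit is less than the cost.

No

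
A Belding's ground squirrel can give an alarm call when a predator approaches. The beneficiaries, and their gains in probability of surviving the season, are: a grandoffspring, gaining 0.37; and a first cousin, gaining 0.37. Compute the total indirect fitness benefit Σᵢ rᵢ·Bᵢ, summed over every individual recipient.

0.13875

r to a grandoffspring = 0.25 (two parent–offspring links: r = (1/2)^2 = 1/4).
r to a first cousin = 0.125 (first cousins share one grandparent pair — two paths of length 4: r = 2·(1/2)^4 = 1/8).
Summing one r·B term per recipient: 1·0.25·0.37 + 1·0.125·0.37 = 0.13875.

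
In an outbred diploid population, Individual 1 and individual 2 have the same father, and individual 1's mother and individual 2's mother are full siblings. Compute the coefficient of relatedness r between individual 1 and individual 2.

Wright's path rule: contributions from independent ancestry routes add.
Individual 1 and individual 2 are related in two ways: half-sibs through their shared father (r = 1/4) and first cousins through their mothers (r = 1/8).
r = 1/4 + 1/8 = 3/8 = 0.375.

0.375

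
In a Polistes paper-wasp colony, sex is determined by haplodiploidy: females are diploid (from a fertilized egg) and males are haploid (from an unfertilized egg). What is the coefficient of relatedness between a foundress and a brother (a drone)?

0.25

Her haploid brother carries none of their father's genes and a random half of their mother's genome; that half matches the maternal half of her own genome with probability 1/2: r = 1/2 · 1/2 = 1/4.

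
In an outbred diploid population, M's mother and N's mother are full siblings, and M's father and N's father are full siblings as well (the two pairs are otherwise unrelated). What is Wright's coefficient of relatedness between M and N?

0.25

Independent pedigree routes through distinct common ancestors add.
M and N are related in two ways: first cousins through their mothers (r = 1/8) and first cousins through their fathers (r = 1/8) — i.e. double first cousins.
r = 1/8 + 1/8 = 1/4 = 0.25.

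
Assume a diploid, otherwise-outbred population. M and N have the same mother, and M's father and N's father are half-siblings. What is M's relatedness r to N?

Independent pedigree routes through distinct common ancestors add.
M and N are related in two ways: half-sibs through their shared mother (r = 1/4) and half first cousins through their fathers (r = 1/16).
r = 1/4 + 1/16 = 0.3125.

0.3125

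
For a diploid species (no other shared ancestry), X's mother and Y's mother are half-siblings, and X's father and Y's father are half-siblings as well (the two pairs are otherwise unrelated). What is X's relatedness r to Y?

Independent pedigree routes through distinct common ancestors add.
X and Y are related in two ways: half first cousins through their mothers (r = 1/16) and half first cousins through their fathers (r = 1/16).
r = 1/16 + 1/16 = 1/8 = 0.125.

0.125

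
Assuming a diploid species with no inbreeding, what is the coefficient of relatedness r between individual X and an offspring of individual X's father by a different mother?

0.25

Each parent–offspring link contributes a factor of 1/2, and independent paths through distinct common ancestors add.
Half-sibs share one parent — one path of length 2: r = (1/2)^2 = 1/4.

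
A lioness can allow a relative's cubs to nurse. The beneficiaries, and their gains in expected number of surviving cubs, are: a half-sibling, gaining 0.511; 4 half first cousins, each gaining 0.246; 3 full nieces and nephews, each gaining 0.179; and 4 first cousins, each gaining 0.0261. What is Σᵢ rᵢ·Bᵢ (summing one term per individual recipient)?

r to a half-sibling = 1/4 (half-sibs share one parent — one path of length 2: r = (1/2)^2 = 1/4).
r to a half first cousin = 1/16 (half first cousins share one grandparent — one path of length 4: r = (1/2)^4 = 1/16).
r to a full niece or nephew = 0.25 (full aunt/uncle↔niece/nephew: two paths of length 3 through the shared grandparent pair: r = 2·(1/2)^3 = 1/4).
r to a first cousin = 1/8 (first cousins share one grandparent pair — two paths of length 4: r = 2·(1/2)^4 = 1/8).
Summing one r·B term per recipient: 1·0.25·0.511 + 4·0.0625·0.246 + 3·0.25·0.179 + 4·0.125·0.0261 = 0.33655.

0.33655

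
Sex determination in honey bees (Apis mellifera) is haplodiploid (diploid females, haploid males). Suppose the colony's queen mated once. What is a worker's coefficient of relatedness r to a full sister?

0.75

Haplodiploid full sisters inherit their father's entire haploid genome identically (contributing 1/2) and on average half of their mother's contribution (1/2 · 1/2 = 1/4); r = 1/2 + 1/4 = 3/4.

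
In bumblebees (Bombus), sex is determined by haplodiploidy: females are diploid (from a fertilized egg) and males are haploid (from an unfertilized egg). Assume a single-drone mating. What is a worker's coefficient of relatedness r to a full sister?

Haplodiploid full sisters inherit their father's entire haploid genome identically (contributing 1/2) and on average half of their mother's contribution (1/2 · 1/2 = 1/4); r = 1/2 + 1/4 = 3/4.

0.75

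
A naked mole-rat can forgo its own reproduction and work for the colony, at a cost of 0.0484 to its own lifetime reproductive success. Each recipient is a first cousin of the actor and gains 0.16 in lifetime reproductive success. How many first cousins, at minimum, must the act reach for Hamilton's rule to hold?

3

r to a first cousin = 1/8 (first cousins share one grandparent pair — two paths of length 4: r = 2·(1/2)^4 = 1/8).
Hamilton's rule: n·r·B > C  ⇒  n > C/(r·B) = 0.0484/(0.125·0.16) = 2.42.
The smallest integer exceeding 2.42 is 3.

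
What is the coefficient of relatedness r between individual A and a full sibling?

0.5

Each parent–offspring link contributes a factor of 1/2, and independent paths through distinct common ancestors add.
Full sibs share both parents — two paths of length 2: r = 2·(1/2)^2 = 1/2.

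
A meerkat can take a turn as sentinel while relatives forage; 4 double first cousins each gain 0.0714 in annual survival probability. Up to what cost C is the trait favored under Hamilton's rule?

0.0714

r to a double first cousin = 1/4 (double first cousins share both grandparent pairs — four paths of length 4: r = 4·(1/2)^4 = 1/4).
Hamilton's rule: n·r·B > C, so the trait is favored while C < n·r·B = 4·0.25·0.0714 = 0.0714.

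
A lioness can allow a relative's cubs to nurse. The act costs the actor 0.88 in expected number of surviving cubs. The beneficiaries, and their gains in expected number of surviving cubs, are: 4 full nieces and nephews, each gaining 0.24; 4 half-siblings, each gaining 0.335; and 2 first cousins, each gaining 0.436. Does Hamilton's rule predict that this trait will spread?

No

Hamilton's rule: the trait is favored when the sum of r·B over every recipient exceeds the actor's cost C.
r to a full niece or nephew = 0.25 (full aunt/uncle↔niece/nephew: two paths of length 3 through the shared grandparent pair: r = 2·(1/2)^3 = 1/4).
r to a half-sibling = 1/4 (half-sibs share one parent — one path of length 2: r = (1/2)^2 = 1/4).
r to a first cousin = 0.125 (first cousins share one grandparent pair — two paths of length 4: r = 2·(1/2)^4 = 1/8).
Summing one r·B term per recipient: 4·0.25·0.24 + 4·0.25·0.335 + 2·0.125·0.436 = 0.684.
0.684 < 0.88: the indirect benefit is less than the cost.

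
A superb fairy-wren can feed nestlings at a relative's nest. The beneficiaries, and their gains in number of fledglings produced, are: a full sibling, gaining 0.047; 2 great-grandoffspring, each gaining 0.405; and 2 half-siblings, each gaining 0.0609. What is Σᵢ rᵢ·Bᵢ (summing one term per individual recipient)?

r to a full sibling = 1/2 (full sibs share both parents — two paths of length 2: r = 2·(1/2)^2 = 1/2).
r to a great-grandoffspring = 1/8 (three parent–offspring links: r = (1/2)^3 = 1/8).
r to a half-sibling = 1/4 (half-sibs share one parent — one path of length 2: r = (1/2)^2 = 1/4).
Summing one r·B term per recipient: 1·0.5·0.047 + 2·0.125·0.405 + 2·0.25·0.0609 = 0.1552.

0.1552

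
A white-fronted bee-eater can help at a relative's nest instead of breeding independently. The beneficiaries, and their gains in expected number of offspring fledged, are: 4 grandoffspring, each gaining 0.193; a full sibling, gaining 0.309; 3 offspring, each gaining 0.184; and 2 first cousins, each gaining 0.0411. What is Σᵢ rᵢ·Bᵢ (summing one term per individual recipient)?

0.633775

r to a grandoffspring = 1/4 (two parent–offspring links: r = (1/2)^2 = 1/4).
r to a full sibling = 1/2 (full sibs share both parents — two paths of length 2: r = 2·(1/2)^2 = 1/2).
r to an offspring = 0.5 (one parent–offspring link: r = (1/2)^1 = 1/2).
r to a first cousin = 0.125 (first cousins share one grandparent pair — two paths of length 4: r = 2·(1/2)^4 = 1/8).
Summing one r·B term per recipient: 4·0.25·0.193 + 1·0.5·0.309 + 3·0.5·0.184 + 2·0.125·0.0411 = 0.633775.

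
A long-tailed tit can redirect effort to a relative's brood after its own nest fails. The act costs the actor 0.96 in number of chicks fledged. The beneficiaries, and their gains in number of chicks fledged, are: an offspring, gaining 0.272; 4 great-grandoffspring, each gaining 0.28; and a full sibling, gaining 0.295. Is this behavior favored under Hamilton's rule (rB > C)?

Hamilton's rule: the trait is favored when the sum of r·B over every recipient exceeds the actor's cost C.
r to an offspring = 0.5 (one parent–offspring link: r = (1/2)^1 = 1/2).
r to a great-grandoffspring = 0.125 (three parent–offspring links: r = (1/2)^3 = 1/8).
r to a full sibling = 0.5 (full sibs share both parents — two paths of length 2: r = 2·(1/2)^2 = 1/2).
Summing one r·B term per recipient: 1·0.5·0.272 + 4·0.125·0.28 + 1·0.5·0.295 = 0.4235.
0.4235 < 0.96: the indirect benefit is less than the cost.

No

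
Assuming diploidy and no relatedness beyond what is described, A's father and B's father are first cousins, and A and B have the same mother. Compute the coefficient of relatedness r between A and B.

Relatedness sums over independent paths through distinct common ancestors.
A and B are related in two ways: second cousins through their fathers (r = 1/32) and half-sibs through their shared mother (r = 1/4).
r = 1/32 + 1/4 = 0.28125.

0.28125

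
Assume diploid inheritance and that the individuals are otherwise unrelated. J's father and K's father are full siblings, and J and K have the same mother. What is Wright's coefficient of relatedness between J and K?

With two independent routes of shared ancestry, r is the sum of the two contributions.
J and K are related in two ways: first cousins through their fathers (r = 1/8) and half-sibs through their shared mother (r = 1/4).
r = 1/8 + 1/4 = 3/8 = 0.375.

0.375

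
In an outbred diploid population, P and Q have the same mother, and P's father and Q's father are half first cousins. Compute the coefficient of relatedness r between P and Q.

0.265625

With two independent routes of shared ancestry, r is the sum of the two contributions.
P and Q are related in two ways: half-sibs through their shared mother (r = 1/4) and half second cousins through their fathers (r = 1/64).
r = 1/4 + 1/64 = 0.265625.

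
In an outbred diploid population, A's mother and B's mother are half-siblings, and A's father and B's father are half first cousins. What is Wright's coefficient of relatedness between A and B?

0.078125

Wright's path rule: contributions from independent ancestry routes add.
A and B are related in two ways: half first cousins through their mothers (r = 1/16) and half second cousins through their fathers (r = 1/64).
r = 1/16 + 1/64 = 5/64 = 0.078125.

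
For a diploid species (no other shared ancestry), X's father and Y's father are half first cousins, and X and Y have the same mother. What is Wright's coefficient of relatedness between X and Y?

0.265625

Relatedness sums over independent paths through distinct common ancestors.
X and Y are related in two ways: half second cousins through their fathers (r = 1/64) and half-sibs through their shared mother (r = 1/4).
r = 1/64 + 1/4 = 0.265625.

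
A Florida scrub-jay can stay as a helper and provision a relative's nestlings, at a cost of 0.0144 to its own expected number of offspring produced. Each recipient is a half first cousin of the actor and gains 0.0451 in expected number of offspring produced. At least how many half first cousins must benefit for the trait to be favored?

6

r to a half first cousin = 1/16 (half first cousins share one grandparent — one path of length 4: r = (1/2)^4 = 1/16).
Hamilton's rule: n·r·B > C  ⇒  n > C/(r·B) = 0.0144/(0.0625·0.0451) = 5.109.
The smallest integer exceeding 5.109 is 6.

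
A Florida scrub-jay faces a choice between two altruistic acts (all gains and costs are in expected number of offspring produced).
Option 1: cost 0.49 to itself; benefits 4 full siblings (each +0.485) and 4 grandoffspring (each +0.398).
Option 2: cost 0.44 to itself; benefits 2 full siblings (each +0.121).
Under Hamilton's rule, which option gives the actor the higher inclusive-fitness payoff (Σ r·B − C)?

Option 1

Option 1: r to a full sibling = 0.5.
Option 1: r to a grandoffspring = 0.25.
Option 1: Σ r·B − C = (4·0.5·0.485 + 4·0.25·0.398) − 0.49 = 0.878.
Option 2: r to a full sibling = 0.5.
Option 2: Σ r·B − C = (2·0.5·0.121) − 0.44 = -0.319.
Option 1 has the higher net inclusive-fitness payoff.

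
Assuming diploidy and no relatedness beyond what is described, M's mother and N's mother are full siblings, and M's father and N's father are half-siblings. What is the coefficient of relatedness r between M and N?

Wright's path rule: contributions from independent ancestry routes add.
M and N are related in two ways: first cousins through their mothers (r = 1/8) and half first cousins through their fathers (r = 1/16).
r = 1/8 + 1/16 = 3/16 = 0.1875.

0.1875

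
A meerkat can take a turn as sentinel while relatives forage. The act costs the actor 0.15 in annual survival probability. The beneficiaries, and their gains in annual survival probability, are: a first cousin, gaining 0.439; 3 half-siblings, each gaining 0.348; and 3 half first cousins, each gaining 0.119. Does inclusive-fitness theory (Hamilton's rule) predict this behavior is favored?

Yes

Hamilton's rule: the trait is favored when the sum of r·B over every recipient exceeds the actor's cost C.
r to a first cousin = 1/8 (first cousins share one grandparent pair — two paths of length 4: r = 2·(1/2)^4 = 1/8).
r to a half-sibling = 1/4 (half-sibs share one parent — one path of length 2: r = (1/2)^2 = 1/4).
r to a half first cousin = 1/16 (half first cousins share one grandparent — one path of length 4: r = (1/2)^4 = 1/16).
Summing one r·B term per recipient: 1·0.125·0.439 + 3·0.25·0.348 + 3·0.0625·0.119 = 0.3381875.
0.3381875 > 0.15: the indirect benefit exceeds the cost.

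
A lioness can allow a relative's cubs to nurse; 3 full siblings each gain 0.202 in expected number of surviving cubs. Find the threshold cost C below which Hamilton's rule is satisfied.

0.303

r to a full sibling = 0.5 (full sibs share both parents — two paths of length 2: r = 2·(1/2)^2 = 1/2).
Hamilton's rule: n·r·B > C, so the trait is favored while C < n·r·B = 3·0.5·0.202 = 0.303.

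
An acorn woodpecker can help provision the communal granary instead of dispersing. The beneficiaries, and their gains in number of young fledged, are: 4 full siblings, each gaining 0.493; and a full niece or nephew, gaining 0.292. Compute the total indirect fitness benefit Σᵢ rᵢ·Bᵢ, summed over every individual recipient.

r to a full sibling = 1/2 (full sibs share both parents — two paths of length 2: r = 2·(1/2)^2 = 1/2).
r to a full niece or nephew = 1/4 (full aunt/uncle↔niece/nephew: two paths of length 3 through the shared grandparent pair: r = 2·(1/2)^3 = 1/4).
Summing one r·B term per recipient: 4·0.5·0.493 + 1·0.25·0.292 = 1.059.

1.059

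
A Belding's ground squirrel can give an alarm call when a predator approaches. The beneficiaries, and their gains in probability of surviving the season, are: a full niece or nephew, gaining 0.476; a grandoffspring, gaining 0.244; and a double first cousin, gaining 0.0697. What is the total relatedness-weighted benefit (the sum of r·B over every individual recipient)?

r to a full niece or nephew = 1/4 (full aunt/uncle↔niece/nephew: two paths of length 3 through the shared grandparent pair: r = 2·(1/2)^3 = 1/4).
r to a grandoffspring = 1/4 (two parent–offspring links: r = (1/2)^2 = 1/4).
r to a double first cousin = 1/4 (double first cousins share both grandparent pairs — four paths of length 4: r = 4·(1/2)^4 = 1/4).
Summing one r·B term per recipient: 1·0.25·0.476 + 1·0.25·0.244 + 1·0.25·0.0697 = 0.197425.

0.197425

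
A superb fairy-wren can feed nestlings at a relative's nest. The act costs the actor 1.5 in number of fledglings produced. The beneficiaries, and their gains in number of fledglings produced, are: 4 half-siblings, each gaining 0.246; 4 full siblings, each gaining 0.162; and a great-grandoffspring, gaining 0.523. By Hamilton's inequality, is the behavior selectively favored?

No

Hamilton's rule: the trait is favored when the sum of r·B over every recipient exceeds the actor's cost C.
r to a half-sibling = 1/4 (half-sibs share one parent — one path of length 2: r = (1/2)^2 = 1/4).
r to a full sibling = 0.5 (full sibs share both parents — two paths of length 2: r = 2·(1/2)^2 = 1/2).
r to a great-grandoffspring = 0.125 (three parent–offspring links: r = (1/2)^3 = 1/8).
Summing one r·B term per recipient: 4·0.25·0.246 + 4·0.5·0.162 + 1·0.125·0.523 = 0.635375.
0.635375 < 1.5: the indirect benefit is less than the cost.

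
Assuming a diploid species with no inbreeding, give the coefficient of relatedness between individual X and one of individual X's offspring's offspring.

0.25

Each parent–offspring link contributes a factor of 1/2, and independent paths through distinct common ancestors add.
Two parent–offspring links: r = (1/2)^2 = 1/4.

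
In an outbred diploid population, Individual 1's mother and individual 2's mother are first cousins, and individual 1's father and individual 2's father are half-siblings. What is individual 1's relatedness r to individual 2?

Relatedness sums over independent paths through distinct common ancestors.
Individual 1 and individual 2 are related in two ways: second cousins through their mothers (r = 1/32) and half first cousins through their fathers (r = 1/16).
r = 1/32 + 1/16 = 0.09375.

0.09375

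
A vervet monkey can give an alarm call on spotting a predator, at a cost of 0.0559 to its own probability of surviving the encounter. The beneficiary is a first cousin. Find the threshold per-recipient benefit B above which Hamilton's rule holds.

0.4472

r to a first cousin = 1/8 (first cousins share one grandparent pair — two paths of length 4: r = 2·(1/2)^4 = 1/8).
Hamilton's rule with n recipients of equal r: n·r·B > C, so B > C/(n·r) = 0.0559/(1·0.125) = 0.4472.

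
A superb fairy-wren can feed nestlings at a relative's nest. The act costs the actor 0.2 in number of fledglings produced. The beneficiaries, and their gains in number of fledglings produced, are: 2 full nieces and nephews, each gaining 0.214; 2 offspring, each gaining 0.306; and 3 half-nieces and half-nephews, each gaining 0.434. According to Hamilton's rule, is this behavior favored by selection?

Hamilton's rule: the trait is favored when the sum of r·B over every recipient exceeds the actor's cost C.
r to a full niece or nephew = 1/4 (full aunt/uncle↔niece/nephew: two paths of length 3 through the shared grandparent pair: r = 2·(1/2)^3 = 1/4).
r to an offspring = 1/2 (one parent–offspring link: r = (1/2)^1 = 1/2).
r to a half-niece or half-nephew = 0.125 (half-aunt/uncle↔niece/nephew: one path of length 3: r = (1/2)^3 = 1/8).
Summing one r·B term per recipient: 2·0.25·0.214 + 2·0.5·0.306 + 3·0.125·0.434 = 0.57575.
0.57575 > 0.2: the indirect benefit exceeds the cost.

Yes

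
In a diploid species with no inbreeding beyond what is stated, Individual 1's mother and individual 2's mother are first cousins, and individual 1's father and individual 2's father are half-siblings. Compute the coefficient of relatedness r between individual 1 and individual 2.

Wright's path rule: contributions from independent ancestry routes add.
Individual 1 and individual 2 are related in two ways: second cousins through their mothers (r = 1/32) and half first cousins through their fathers (r = 1/16).
r = 1/32 + 1/16 = 3/32 = 0.09375.

0.09375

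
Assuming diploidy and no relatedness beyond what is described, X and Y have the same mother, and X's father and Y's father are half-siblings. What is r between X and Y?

With two independent routes of shared ancestry, r is the sum of the two contributions.
X and Y are related in two ways: half-sibs through their shared mother (r = 1/4) and half first cousins through their fathers (r = 1/16).
r = 1/4 + 1/16 = 5/16 = 0.3125.

0.3125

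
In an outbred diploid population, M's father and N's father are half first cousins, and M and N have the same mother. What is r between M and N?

0.265625

Independent pedigree routes through distinct common ancestors add.
M and N are related in two ways: half second cousins through their fathers (r = 1/64) and half-sibs through their shared mother (r = 1/4).
r = 1/64 + 1/4 = 17/64 = 0.265625.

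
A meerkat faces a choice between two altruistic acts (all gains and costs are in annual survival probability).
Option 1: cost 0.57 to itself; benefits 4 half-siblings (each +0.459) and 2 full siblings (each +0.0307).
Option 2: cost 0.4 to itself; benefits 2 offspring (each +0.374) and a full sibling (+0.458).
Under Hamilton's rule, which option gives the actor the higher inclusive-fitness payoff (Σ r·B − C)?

Option 2

Option 1: r to a half-sibling = 0.25.
Option 1: r to a full sibling = 0.5.
Option 1: Σ r·B − C = (4·0.25·0.459 + 2·0.5·0.0307) − 0.57 = -0.0803.
Option 2: r to an offspring = 0.5.
Option 2: r to a full sibling = 0.5.
Option 2: Σ r·B − C = (2·0.5·0.374 + 1·0.5·0.458) − 0.4 = 0.203.
Option 2 has the higher net inclusive-fitness payoff.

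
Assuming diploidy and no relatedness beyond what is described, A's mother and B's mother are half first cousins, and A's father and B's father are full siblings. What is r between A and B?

0.140625

Wright's path rule: contributions from independent ancestry routes add.
A and B are related in two ways: half second cousins through their mothers (r = 1/64) and first cousins through their fathers (r = 1/8).
r = 1/64 + 1/8 = 0.140625.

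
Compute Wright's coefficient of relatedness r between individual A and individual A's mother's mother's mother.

0.125

Each parent–offspring link contributes a factor of 1/2, and independent paths through distinct common ancestors add.
Three parent–offspring links: r = (1/2)^3 = 1/8.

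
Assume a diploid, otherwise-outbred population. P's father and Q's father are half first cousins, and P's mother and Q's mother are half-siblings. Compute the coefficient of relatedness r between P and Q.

0.078125

Independent pedigree routes through distinct common ancestors add.
P and Q are related in two ways: half second cousins through their fathers (r = 1/64) and half first cousins through their mothers (r = 1/16).
r = 1/64 + 1/16 = 5/64 = 0.078125.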